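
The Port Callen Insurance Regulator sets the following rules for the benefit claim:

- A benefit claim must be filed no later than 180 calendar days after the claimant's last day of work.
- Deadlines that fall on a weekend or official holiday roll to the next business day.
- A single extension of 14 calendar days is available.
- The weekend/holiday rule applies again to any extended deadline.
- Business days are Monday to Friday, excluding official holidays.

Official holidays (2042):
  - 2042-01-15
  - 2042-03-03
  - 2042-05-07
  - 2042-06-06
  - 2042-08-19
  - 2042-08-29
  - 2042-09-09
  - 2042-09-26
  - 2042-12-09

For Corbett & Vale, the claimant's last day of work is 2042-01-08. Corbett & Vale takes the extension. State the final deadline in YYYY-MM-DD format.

From 2042-01-08, 180 calendar days later is 2042-07-07.
Since 2042-07-07 is a Monday and not a holiday, the date is unchanged.
Applying the 14-calendar-day extension: 2042-07-07 + 14 days = 2042-07-21.
2042-07-21 falls on a Monday, which is a business day, so no adjustment is needed.
So the filing is due 2042-07-21.

2042-07-21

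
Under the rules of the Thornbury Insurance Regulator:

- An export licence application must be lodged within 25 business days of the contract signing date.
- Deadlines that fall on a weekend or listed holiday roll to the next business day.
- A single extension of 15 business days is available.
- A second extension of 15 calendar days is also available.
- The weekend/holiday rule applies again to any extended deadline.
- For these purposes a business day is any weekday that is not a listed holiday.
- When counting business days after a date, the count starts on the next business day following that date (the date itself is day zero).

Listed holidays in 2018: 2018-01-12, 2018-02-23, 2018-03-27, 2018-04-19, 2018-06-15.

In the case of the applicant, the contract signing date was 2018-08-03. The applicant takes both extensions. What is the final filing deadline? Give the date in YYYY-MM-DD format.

2018-10-15

Starting the day after 2018-08-03 and counting 25 business days lands on 2018-09-07.
2018-09-07 is a Friday and not a listed holiday, so it stands.
Applying the 15-business-day extension: 15 business days after 2018-09-07 is 2018-09-28.
2018-09-28 is a Friday and not a listed holiday, so it stands.
With the 15-day extension, 2018-09-28 becomes 2018-10-13.
2018-10-13 is a Saturday, so it moves to the next business day, 2018-10-15 (Monday).
Deadline: 2018-10-15.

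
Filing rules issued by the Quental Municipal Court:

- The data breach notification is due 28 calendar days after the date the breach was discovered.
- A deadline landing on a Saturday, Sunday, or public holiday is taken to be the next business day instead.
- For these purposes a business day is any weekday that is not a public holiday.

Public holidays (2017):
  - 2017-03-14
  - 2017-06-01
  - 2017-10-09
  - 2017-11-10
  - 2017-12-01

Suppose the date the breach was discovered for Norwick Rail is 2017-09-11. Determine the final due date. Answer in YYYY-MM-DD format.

28 calendar days after 2017-09-11 is 2017-10-09.
2017-10-09 is a listed holiday; the next business day is 2017-10-10 (Tuesday).
Deadline: 2017-10-10.

2017-10-10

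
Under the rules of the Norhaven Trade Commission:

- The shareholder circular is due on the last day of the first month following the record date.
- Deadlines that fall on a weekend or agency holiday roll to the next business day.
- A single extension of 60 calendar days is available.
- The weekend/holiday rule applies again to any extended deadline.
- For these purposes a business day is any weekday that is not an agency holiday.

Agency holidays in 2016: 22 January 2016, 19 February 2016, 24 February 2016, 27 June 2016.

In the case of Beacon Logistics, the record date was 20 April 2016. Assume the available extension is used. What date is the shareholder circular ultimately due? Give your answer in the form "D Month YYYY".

1 August 2016

1 month after 20 April 2016 falls in May 2016; the last day of that month is 31 May 2016.
31 May 2016 is a Tuesday and not a listed holiday, so it stands.
Add the 60 calendar-day extension to 31 May 2016: 30 July 2016.
Because 30 July 2016 is a Saturday, the deadline becomes 1 August 2016 (Monday).
Deadline: 1 August 2016.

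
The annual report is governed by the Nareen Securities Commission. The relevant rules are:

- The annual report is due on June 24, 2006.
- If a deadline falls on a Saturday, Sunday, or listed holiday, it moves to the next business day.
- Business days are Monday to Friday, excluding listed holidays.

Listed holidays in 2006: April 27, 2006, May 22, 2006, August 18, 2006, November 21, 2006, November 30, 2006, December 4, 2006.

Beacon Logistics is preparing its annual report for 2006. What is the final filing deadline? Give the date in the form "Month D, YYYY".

June 26, 2006

The statutory due date is June 24, 2006.
Because June 24, 2006 is a Saturday, the deadline becomes June 26, 2006 (Monday).
So the filing is due June 26, 2006.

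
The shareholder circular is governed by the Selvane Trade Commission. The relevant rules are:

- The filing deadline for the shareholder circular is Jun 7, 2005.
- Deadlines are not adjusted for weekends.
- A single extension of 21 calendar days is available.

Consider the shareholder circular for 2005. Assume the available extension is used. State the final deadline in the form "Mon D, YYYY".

The stated deadline is Jun 7, 2005.
Jun 7, 2005 falls on a Tuesday. The rules make no weekend/holiday allowance, so it remains Jun 7, 2005.
Applying the 21-calendar-day extension: Jun 7, 2005 + 21 days = Jun 28, 2005.
Jun 28, 2005 falls on a Tuesday. The rules make no weekend/holiday allowance, so it remains Jun 28, 2005.
Final deadline: Jun 28, 2005.

Jun 28, 2005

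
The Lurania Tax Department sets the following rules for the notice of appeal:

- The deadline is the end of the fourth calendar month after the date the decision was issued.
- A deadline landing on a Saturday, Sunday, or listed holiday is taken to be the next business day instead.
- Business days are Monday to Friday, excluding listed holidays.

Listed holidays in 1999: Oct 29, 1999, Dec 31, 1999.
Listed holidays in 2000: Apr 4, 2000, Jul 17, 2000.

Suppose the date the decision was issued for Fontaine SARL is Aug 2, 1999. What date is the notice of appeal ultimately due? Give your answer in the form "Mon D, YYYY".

Jan 3, 2000

4 months after Aug 2, 1999 falls in December 1999; the last day of that month is Dec 31, 1999.
Dec 31, 1999 is a listed holiday, so it moves to the next business day, Jan 3, 2000 (Monday).
Deadline: Jan 3, 2000.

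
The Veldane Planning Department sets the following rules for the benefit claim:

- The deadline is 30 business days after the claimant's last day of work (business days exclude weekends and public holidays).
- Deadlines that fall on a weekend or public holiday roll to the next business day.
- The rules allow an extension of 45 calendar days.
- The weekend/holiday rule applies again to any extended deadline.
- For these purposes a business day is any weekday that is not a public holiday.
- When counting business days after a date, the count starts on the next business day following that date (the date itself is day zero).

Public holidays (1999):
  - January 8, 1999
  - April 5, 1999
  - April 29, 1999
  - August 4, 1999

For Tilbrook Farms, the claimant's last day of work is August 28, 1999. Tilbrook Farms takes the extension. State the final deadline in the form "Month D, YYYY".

November 22, 1999

Starting the day after August 28, 1999 and counting 30 business days lands on October 8, 1999.
October 8, 1999 falls on a Friday, which is a business day, so no adjustment is needed.
Applying the 45-calendar-day extension: October 8, 1999 + 45 days = November 22, 1999.
November 22, 1999 (Monday) is already a business day.
The final due date is November 22, 1999.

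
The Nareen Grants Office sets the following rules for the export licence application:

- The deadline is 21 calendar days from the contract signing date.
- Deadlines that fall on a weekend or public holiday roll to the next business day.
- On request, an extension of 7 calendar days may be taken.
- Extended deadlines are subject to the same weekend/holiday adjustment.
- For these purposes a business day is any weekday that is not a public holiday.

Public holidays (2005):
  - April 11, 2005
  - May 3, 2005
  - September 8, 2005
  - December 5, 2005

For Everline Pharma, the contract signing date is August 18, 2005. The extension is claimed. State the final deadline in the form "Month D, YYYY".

September 16, 2005

From August 18, 2005, 21 calendar days later is September 8, 2005.
Because September 8, 2005 is a listed holiday, the deadline becomes September 9, 2005 (Friday).
With the 7-day extension, September 9, 2005 becomes September 16, 2005.
Since September 16, 2005 is a Friday and not a holiday, the date is unchanged.
The final due date is September 16, 2005.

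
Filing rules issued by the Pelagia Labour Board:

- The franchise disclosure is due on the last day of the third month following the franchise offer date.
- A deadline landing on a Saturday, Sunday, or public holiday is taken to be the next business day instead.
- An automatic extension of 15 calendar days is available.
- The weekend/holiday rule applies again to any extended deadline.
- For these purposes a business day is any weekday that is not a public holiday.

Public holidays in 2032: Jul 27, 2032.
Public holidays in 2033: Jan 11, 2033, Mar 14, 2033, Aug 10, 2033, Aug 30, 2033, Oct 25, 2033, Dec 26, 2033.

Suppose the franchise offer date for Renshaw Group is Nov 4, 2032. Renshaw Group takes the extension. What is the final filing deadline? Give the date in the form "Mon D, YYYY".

Mar 15, 2033

3 months after Nov 4, 2032 falls in February 2033; the last day of that month is Feb 28, 2033.
Feb 28, 2033 (Monday) is already a business day.
Add the 15 calendar-day extension to Feb 28, 2033: Mar 15, 2033.
Mar 15, 2033 falls on a Tuesday, which is a business day, so no adjustment is needed.
Final deadline: Mar 15, 2033.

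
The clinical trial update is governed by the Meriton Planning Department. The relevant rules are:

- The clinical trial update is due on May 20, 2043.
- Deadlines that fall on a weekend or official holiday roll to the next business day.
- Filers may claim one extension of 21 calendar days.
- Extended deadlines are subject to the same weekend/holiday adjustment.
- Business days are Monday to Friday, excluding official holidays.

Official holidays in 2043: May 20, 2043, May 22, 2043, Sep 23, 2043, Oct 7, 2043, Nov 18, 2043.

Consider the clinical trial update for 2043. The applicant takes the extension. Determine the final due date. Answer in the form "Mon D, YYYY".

Start from the fixed due date, May 20, 2043.
May 20, 2043 falls on a listed holiday. Rolling to the next business day gives May 21, 2043, a Thursday.
The 21-calendar-day extension moves the deadline from May 21, 2043 to Jun 11, 2043.
Since Jun 11, 2043 is a Thursday and not a holiday, the date is unchanged.
Final deadline: Jun 11, 2043.

Jun 11, 2043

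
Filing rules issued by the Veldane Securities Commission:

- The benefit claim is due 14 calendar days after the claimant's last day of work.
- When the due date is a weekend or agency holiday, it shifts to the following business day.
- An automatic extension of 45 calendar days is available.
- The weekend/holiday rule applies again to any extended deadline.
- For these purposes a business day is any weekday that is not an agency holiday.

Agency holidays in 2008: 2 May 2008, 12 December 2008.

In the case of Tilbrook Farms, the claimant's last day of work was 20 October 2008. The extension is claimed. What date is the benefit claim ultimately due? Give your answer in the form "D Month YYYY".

From 20 October 2008, 14 calendar days later is 3 November 2008.
3 November 2008 is a Monday and not a listed holiday, so it stands.
Add the 45 calendar-day extension to 3 November 2008: 18 December 2008.
18 December 2008 (Thursday) is already a business day.
Deadline: 18 December 2008.

18 December 2008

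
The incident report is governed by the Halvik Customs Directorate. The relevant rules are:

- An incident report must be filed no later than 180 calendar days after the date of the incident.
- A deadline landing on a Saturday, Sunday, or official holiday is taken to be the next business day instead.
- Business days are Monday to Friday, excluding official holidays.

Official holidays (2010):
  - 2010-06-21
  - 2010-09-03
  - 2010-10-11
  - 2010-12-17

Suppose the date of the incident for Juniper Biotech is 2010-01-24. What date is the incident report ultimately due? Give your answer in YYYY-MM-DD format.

2010-07-23

From 2010-01-24, 180 calendar days later is 2010-07-23.
2010-07-23 falls on a Friday, which is a business day, so no adjustment is needed.
So the filing is due 2010-07-23.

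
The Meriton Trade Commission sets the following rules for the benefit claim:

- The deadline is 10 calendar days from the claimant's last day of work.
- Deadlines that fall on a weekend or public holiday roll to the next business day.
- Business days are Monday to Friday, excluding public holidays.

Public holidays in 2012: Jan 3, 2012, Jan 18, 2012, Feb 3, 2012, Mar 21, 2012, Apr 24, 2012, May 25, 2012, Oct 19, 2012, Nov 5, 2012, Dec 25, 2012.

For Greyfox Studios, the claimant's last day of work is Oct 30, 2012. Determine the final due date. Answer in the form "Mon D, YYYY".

Nov 9, 2012

From Oct 30, 2012, 10 calendar days later is Nov 9, 2012.
Nov 9, 2012 is a Friday and not a listed holiday, so it stands.
So the filing is due Nov 9, 2012.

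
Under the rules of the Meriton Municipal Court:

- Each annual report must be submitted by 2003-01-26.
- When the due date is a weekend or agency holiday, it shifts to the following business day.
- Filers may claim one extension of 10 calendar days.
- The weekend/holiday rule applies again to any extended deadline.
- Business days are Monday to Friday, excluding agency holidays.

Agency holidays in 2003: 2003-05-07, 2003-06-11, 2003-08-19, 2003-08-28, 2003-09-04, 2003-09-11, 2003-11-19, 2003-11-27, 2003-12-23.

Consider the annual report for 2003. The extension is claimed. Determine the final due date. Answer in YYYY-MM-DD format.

2003-02-06

Start from the fixed due date, 2003-01-26.
2003-01-26 falls on a Sunday. Rolling to the next business day gives 2003-01-27, a Monday.
Add the 10 calendar-day extension to 2003-01-27: 2003-02-06.
2003-02-06 is a Thursday and not a listed holiday, so it stands.
Final deadline: 2003-02-06.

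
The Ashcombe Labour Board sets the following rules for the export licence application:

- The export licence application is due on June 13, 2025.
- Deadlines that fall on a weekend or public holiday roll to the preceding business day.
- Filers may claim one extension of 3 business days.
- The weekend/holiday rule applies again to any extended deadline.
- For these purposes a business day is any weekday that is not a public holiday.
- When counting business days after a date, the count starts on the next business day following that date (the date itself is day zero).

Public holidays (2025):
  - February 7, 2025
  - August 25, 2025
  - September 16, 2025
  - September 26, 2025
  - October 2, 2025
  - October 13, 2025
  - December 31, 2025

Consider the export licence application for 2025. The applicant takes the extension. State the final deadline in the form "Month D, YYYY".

Start from the fixed due date, June 13, 2025.
June 13, 2025 (Friday) is already a business day.
Counting 3 further business days from June 13, 2025 reaches June 18, 2025.
June 18, 2025 falls on a Wednesday, which is a business day, so no adjustment is needed.
Final deadline: June 18, 2025.

June 18, 2025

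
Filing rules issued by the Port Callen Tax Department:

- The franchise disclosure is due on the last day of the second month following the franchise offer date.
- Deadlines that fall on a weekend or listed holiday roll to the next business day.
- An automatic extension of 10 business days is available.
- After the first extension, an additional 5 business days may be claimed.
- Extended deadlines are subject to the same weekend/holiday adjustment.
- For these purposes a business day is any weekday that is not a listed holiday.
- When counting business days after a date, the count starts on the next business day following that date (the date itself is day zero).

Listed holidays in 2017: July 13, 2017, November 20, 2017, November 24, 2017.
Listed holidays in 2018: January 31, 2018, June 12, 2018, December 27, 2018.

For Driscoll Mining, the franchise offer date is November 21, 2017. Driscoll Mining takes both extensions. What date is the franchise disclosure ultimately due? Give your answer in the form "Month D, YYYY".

February 22, 2018

2 months after November 21, 2017 falls in January 2018; the last day of that month is January 31, 2018.
January 31, 2018 is a listed holiday, so it moves to the next business day, February 1, 2018 (Thursday).
The 10-business-day extension runs from February 1, 2018 to February 15, 2018.
February 15, 2018 falls on a Thursday, which is a business day, so no adjustment is needed.
Counting 5 further business days from February 15, 2018 reaches February 22, 2018.
Since February 22, 2018 is a Thursday and not a holiday, the date is unchanged.
Deadline: February 22, 2018.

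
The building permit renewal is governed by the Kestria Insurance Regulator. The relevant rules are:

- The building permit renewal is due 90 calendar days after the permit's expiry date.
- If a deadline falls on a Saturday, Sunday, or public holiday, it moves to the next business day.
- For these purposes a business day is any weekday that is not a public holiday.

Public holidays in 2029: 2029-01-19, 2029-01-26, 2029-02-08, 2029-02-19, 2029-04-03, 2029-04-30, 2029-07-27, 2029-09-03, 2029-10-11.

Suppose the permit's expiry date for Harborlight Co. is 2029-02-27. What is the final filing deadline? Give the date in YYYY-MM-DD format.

Trigger date 2029-02-27 + 90 calendar days = 2029-05-28.
Since 2029-05-28 is a Monday and not a holiday, the date is unchanged.
Deadline: 2029-05-28.

2029-05-28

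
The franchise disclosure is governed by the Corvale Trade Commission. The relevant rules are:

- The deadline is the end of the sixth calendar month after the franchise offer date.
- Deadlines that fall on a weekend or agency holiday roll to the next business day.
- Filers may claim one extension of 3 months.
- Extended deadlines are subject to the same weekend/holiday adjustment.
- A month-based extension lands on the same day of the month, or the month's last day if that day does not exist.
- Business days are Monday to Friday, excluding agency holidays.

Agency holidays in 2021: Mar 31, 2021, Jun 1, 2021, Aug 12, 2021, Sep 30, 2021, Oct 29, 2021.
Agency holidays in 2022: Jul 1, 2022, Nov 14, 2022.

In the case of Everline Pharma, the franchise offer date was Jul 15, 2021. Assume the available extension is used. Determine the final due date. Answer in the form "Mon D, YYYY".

May 2, 2022

6 months after Jul 15, 2021 is January 2022; that month ends on Jan 31, 2022.
Jan 31, 2022 is a Monday and not a listed holiday, so it stands.
The 3 months extension carries Jan 31, 2022 to Apr 30, 2022 (day 31 does not exist in April, so the month's last day is used).
Apr 30, 2022 is a Saturday; the next business day is May 2, 2022 (Monday).
Final deadline: May 2, 2022.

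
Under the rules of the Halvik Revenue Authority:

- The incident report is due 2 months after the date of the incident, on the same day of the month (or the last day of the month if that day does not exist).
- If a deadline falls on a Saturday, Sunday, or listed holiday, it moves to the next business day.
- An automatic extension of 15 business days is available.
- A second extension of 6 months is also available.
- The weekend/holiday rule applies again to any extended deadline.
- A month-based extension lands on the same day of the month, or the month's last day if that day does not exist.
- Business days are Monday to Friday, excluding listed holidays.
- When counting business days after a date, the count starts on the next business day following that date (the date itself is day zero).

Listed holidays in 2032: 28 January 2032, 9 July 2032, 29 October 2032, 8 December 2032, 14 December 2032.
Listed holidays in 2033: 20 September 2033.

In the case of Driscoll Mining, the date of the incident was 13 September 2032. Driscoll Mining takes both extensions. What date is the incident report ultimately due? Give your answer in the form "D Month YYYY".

Moving 2 months forward from 13 September 2032 on the corresponding day gives 13 November 2032.
13 November 2032 is a Saturday; the next business day is 15 November 2032 (Monday).
The 15-business-day extension runs from 15 November 2032 to 6 December 2032.
6 December 2032 falls on a Monday, which is a business day, so no adjustment is needed.
Applying the 6 months extension: 6 months after 6 December 2032 is 6 June 2033.
6 June 2033 falls on a Monday, which is a business day, so no adjustment is needed.
Final deadline: 6 June 2033.

6 June 2033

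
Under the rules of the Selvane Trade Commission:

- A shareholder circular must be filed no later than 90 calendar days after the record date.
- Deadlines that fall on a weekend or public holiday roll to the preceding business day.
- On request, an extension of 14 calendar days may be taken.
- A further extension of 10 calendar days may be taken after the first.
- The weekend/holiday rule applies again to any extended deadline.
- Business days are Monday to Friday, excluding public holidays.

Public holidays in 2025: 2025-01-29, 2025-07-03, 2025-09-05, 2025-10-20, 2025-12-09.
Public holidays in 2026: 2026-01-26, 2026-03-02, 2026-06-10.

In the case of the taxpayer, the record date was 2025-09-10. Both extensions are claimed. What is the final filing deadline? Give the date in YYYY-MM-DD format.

Adding 90 calendar days to 2025-09-10 gives 2025-12-09.
2025-12-09 is a listed holiday; the preceding business day is 2025-12-08 (Monday).
Applying the 14-calendar-day extension: 2025-12-08 + 14 days = 2025-12-22.
2025-12-22 (Monday) is already a business day.
The 10-calendar-day extension moves the deadline from 2025-12-22 to 2026-01-01.
2026-01-01 falls on a Thursday, which is a business day, so no adjustment is needed.
Final deadline: 2026-01-01.

2026-01-01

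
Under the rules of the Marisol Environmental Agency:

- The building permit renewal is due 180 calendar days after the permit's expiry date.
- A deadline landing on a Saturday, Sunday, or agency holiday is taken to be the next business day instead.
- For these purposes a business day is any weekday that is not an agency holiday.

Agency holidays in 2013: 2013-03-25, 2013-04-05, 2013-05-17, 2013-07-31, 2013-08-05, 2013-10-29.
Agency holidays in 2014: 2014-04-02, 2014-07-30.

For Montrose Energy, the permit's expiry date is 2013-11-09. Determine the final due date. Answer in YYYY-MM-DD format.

2014-05-08

180 calendar days after 2013-11-09 is 2014-05-08.
2014-05-08 falls on a Thursday, which is a business day, so no adjustment is needed.
Deadline: 2014-05-08.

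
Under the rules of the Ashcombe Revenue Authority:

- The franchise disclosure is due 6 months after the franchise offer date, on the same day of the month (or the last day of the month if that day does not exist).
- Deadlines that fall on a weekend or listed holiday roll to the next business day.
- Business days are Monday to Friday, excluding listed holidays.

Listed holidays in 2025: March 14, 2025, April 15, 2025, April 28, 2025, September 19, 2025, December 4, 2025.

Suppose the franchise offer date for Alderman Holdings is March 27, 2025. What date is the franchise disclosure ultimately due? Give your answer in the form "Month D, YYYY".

6 months after March 27, 2025, on the same day of the month, is September 27, 2025.
September 27, 2025 is a Saturday, so it moves to the next business day, September 29, 2025 (Monday).
The final due date is September 29, 2025.

September 29, 2025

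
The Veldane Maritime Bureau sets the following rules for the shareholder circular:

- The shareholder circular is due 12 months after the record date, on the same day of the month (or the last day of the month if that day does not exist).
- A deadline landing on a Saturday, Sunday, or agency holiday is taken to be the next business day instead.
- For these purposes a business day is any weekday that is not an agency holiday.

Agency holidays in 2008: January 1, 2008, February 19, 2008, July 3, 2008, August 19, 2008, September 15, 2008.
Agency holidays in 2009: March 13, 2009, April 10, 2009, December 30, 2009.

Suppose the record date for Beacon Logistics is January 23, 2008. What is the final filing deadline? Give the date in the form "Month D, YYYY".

Moving 12 months forward from January 23, 2008 on the corresponding day gives January 23, 2009.
January 23, 2009 is a Friday and not a listed holiday, so it stands.
The final due date is January 23, 2009.

January 23, 2009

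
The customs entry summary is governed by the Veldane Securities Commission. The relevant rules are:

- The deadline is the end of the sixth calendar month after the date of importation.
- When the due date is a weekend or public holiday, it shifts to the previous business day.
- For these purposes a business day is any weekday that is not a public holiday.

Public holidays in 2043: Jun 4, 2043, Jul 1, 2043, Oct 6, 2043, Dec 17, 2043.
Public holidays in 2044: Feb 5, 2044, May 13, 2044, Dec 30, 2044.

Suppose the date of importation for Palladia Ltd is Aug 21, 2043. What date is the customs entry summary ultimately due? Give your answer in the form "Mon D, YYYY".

Feb 29, 2044

6 months after Aug 21, 2043 is February 2044; that month ends on Feb 29, 2044.
Feb 29, 2044 is a Monday and not a listed holiday, so it stands.
Deadline: Feb 29, 2044.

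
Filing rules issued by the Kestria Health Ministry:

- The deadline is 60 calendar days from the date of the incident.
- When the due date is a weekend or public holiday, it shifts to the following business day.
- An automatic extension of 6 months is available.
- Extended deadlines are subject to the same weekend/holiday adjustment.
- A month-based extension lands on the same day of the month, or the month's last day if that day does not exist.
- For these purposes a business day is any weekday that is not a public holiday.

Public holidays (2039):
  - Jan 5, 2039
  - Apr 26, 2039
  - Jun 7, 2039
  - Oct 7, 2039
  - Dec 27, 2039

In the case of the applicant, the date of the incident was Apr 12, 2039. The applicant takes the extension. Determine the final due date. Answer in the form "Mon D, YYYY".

Adding 60 calendar days to Apr 12, 2039 gives Jun 11, 2039.
Jun 11, 2039 is a Saturday; the next business day is Jun 13, 2039 (Monday).
Add 6 months to Jun 13, 2039: Dec 13, 2039.
Since Dec 13, 2039 is a Tuesday and not a holiday, the date is unchanged.
Deadline: Dec 13, 2039.

Dec 13, 2039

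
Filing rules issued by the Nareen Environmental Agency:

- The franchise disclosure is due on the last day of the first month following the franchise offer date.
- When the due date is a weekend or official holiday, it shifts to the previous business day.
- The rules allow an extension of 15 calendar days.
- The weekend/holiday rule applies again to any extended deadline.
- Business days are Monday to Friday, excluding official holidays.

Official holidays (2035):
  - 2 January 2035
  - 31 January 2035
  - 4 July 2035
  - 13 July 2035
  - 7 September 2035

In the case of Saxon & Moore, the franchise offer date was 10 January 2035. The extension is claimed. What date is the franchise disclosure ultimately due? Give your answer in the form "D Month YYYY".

15 March 2035

1 month after 10 January 2035 falls in February 2035; the last day of that month is 28 February 2035.
28 February 2035 is a Wednesday and not a listed holiday, so it stands.
Applying the 15-calendar-day extension: 28 February 2035 + 15 days = 15 March 2035.
Since 15 March 2035 is a Thursday and not a holiday, the date is unchanged.
Final deadline: 15 March 2035.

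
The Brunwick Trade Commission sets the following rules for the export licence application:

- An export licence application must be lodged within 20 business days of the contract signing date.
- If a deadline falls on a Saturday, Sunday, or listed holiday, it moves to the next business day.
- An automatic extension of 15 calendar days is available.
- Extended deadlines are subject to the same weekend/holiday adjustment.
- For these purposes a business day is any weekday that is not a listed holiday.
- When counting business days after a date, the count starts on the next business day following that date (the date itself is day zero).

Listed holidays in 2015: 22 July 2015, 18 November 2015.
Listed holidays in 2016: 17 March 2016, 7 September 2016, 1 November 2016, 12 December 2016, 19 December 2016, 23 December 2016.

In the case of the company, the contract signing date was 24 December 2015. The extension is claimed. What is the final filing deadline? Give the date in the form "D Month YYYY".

Starting the day after 24 December 2015 and counting 20 business days lands on 21 January 2016.
21 January 2016 is a Thursday and not a listed holiday, so it stands.
Add the 15 calendar-day extension to 21 January 2016: 5 February 2016.
5 February 2016 (Friday) is already a business day.
So the filing is due 5 February 2016.

5 February 2016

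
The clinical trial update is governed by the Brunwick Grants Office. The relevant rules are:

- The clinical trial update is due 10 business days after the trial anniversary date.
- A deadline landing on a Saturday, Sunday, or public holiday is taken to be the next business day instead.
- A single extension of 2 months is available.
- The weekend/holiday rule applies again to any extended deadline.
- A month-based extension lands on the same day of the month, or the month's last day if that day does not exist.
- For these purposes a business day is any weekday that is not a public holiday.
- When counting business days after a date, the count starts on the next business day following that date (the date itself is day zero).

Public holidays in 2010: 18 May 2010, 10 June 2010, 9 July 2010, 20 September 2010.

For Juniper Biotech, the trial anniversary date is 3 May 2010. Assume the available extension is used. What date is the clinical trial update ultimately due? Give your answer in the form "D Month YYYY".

Counting 10 business days after 3 May 2010 (skipping weekends and listed holidays) reaches 17 May 2010.
17 May 2010 (Monday) is already a business day.
Applying the 2 months extension: 2 months after 17 May 2010 is 17 July 2010.
17 July 2010 is a Saturday, so it moves to the next business day, 19 July 2010 (Monday).
Final deadline: 19 July 2010.

19 July 2010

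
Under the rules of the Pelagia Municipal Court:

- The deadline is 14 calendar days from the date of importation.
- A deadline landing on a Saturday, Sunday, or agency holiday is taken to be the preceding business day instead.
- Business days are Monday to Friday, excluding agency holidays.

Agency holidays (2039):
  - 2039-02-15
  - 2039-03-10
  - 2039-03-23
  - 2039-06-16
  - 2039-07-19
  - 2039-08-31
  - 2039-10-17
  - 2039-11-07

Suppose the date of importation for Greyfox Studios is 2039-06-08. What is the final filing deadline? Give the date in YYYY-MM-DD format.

2039-06-22

Trigger date 2039-06-08 + 14 calendar days = 2039-06-22.
2039-06-22 is a Wednesday and not a listed holiday, so it stands.
Deadline: 2039-06-22.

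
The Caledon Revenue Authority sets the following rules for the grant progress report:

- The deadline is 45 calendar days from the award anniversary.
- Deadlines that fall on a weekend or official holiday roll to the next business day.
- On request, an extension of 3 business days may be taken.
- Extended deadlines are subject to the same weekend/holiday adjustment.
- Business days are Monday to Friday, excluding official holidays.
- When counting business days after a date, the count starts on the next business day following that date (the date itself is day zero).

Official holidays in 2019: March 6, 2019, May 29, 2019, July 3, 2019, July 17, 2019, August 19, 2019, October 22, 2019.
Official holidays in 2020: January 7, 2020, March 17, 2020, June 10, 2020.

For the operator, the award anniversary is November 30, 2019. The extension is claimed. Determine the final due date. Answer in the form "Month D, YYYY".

January 17, 2020

Adding 45 calendar days to November 30, 2019 gives January 14, 2020.
January 14, 2020 falls on a Tuesday, which is a business day, so no adjustment is needed.
Applying the 3-business-day extension: 3 business days after January 14, 2020 is January 17, 2020.
January 17, 2020 is a Friday and not a listed holiday, so it stands.
The final due date is January 17, 2020.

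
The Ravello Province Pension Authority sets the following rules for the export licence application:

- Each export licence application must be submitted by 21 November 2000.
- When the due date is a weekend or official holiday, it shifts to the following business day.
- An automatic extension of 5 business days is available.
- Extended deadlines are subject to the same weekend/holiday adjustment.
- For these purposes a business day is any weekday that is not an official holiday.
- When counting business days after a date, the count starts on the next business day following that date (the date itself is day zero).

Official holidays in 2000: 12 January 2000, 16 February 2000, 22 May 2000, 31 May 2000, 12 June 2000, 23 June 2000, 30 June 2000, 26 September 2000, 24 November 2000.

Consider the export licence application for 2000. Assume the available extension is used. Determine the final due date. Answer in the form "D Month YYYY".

The stated deadline is 21 November 2000.
Since 21 November 2000 is a Tuesday and not a holiday, the date is unchanged.
The 5-business-day extension runs from 21 November 2000 to 29 November 2000.
29 November 2000 (Wednesday) is already a business day.
The final due date is 29 November 2000.

29 November 2000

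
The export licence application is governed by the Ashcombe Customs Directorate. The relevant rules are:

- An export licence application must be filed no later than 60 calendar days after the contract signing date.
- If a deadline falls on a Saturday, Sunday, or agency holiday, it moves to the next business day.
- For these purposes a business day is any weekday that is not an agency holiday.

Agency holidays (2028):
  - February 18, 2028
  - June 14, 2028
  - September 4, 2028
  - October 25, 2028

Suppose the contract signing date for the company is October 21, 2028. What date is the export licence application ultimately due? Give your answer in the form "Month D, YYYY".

60 calendar days after October 21, 2028 is December 20, 2028.
December 20, 2028 (Wednesday) is already a business day.
Deadline: December 20, 2028.

December 20, 2028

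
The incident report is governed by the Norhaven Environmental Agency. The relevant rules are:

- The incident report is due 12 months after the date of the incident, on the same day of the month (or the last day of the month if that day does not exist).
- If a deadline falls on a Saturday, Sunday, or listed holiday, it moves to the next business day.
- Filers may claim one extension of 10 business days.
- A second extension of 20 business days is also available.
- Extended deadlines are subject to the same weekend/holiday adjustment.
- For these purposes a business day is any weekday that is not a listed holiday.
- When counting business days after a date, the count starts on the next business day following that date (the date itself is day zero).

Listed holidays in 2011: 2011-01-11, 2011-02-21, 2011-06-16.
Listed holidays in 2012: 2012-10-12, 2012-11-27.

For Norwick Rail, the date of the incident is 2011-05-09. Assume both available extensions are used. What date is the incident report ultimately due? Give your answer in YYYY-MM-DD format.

2012-06-20

12 months after 2011-05-09, on the same day of the month, is 2012-05-09.
2012-05-09 (Wednesday) is already a business day.
The 10-business-day extension runs from 2012-05-09 to 2012-05-23.
2012-05-23 is a Wednesday and not a listed holiday, so it stands.
Applying the 20-business-day extension: 20 business days after 2012-05-23 is 2012-06-20.
2012-06-20 is a Wednesday and not a listed holiday, so it stands.
So the filing is due 2012-06-20.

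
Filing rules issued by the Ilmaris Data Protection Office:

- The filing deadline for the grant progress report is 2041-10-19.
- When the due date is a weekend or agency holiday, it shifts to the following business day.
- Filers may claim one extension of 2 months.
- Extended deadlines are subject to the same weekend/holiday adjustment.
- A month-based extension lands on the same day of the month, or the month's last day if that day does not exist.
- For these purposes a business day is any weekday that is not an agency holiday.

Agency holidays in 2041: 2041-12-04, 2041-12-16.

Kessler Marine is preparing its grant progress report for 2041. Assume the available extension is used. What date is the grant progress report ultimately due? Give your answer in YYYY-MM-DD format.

Start from the fixed due date, 2041-10-19.
Because 2041-10-19 is a Saturday, the deadline becomes 2041-10-21 (Monday).
The 2 months extension carries 2041-10-21 to 2041-12-21.
Because 2041-12-21 is a Saturday, the deadline becomes 2041-12-23 (Monday).
The final due date is 2041-12-23.

2041-12-23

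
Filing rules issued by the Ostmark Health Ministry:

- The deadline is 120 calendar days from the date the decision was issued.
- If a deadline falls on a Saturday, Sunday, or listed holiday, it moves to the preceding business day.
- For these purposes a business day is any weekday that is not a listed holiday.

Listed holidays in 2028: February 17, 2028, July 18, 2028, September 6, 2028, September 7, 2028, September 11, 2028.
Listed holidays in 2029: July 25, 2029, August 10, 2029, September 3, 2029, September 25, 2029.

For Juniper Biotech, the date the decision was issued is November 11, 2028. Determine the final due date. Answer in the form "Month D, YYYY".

120 calendar days after November 11, 2028 is March 11, 2029.
March 11, 2029 falls on a Sunday. Rolling to the preceding business day gives March 9, 2029, a Friday.
The final due date is March 9, 2029.

March 9, 2029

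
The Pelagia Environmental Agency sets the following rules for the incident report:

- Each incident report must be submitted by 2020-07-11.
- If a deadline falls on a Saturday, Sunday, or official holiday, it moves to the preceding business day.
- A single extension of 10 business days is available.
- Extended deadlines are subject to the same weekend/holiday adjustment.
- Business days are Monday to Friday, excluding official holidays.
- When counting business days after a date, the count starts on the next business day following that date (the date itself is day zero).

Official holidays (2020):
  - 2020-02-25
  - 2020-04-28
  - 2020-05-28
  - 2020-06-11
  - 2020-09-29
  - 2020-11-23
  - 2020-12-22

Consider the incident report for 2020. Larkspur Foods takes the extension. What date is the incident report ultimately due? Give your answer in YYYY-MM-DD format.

2020-07-24

The stated deadline is 2020-07-11.
2020-07-11 falls on a Saturday. Rolling to the preceding business day gives 2020-07-10, a Friday.
Applying the 10-business-day extension: 10 business days after 2020-07-10 is 2020-07-24.
Since 2020-07-24 is a Friday and not a holiday, the date is unchanged.
Deadline: 2020-07-24.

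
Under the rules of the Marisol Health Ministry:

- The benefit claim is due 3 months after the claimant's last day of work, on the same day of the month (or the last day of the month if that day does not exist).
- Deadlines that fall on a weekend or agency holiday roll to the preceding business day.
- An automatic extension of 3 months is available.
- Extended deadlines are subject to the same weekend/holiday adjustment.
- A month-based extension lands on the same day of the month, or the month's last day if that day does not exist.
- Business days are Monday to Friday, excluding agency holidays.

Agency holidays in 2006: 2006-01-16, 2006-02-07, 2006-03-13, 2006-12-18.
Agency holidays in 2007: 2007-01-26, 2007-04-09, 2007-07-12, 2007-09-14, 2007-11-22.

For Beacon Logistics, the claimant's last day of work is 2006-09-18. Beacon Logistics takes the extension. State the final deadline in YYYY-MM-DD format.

Moving 3 months forward from 2006-09-18 on the corresponding day gives 2006-12-18.
2006-12-18 falls on a listed holiday. Rolling to the preceding business day gives 2006-12-15, a Friday.
Add 3 months to 2006-12-15: 2007-03-15.
2007-03-15 (Thursday) is already a business day.
So the filing is due 2007-03-15.

2007-03-15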